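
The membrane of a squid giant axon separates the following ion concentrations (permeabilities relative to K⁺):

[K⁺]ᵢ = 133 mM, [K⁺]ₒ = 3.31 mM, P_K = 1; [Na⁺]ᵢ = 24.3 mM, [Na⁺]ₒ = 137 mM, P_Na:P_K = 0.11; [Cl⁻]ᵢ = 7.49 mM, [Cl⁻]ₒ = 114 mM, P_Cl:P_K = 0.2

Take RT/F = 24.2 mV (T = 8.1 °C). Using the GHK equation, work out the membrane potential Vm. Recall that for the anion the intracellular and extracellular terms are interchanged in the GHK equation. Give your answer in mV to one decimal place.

Vm = 24.2 · ln[(Σ P·[cation]ₒ + Σ P·[anion]ᵢ) / (Σ P·[cation]ᵢ + Σ P·[anion]ₒ)]
Numerator = 1×3.31 + 0.11×137 + 0.2×7.49 = 19.88
Denominator = 1×133 + 0.11×24.3 + 0.2×114 = 158.5
Vm = 24.2 · ln(0.12543) = 24.2 × (-2.0760) = -50.24 mV

-50.2 mV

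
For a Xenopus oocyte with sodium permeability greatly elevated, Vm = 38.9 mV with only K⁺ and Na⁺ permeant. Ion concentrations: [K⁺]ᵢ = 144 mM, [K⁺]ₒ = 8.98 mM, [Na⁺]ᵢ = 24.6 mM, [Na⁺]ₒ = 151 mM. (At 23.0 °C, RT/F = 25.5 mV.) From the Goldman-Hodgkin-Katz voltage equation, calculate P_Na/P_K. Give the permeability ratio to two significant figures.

Let α = P_Na/P_K. GHK: Vm = 25.5·ln[(Kₒ + α·Naₒ)/(Kᵢ + α·Naᵢ)].
e^(Vm/25.5) = e^(38.9/25.5) = 4.5974
So 4.5974·(Kᵢ + α·Naᵢ) = Kₒ + α·Naₒ → α = (4.5974·144.0 − 8.98) / (151.0 − 4.5974·24.6)
α = (662 − 8.98) / (151.0 − 113.1) = 653/37.9 = 17.23

17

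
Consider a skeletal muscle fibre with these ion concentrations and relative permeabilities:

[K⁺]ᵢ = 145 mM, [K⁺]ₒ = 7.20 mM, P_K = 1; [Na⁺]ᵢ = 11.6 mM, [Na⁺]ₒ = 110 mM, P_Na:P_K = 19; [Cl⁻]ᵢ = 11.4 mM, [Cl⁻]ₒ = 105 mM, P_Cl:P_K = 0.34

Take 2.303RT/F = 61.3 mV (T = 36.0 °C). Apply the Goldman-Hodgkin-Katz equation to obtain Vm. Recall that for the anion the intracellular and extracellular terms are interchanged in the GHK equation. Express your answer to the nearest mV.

Vm = 61.3 · log₁₀[(Σ P·[cation]ₒ + Σ P·[anion]ᵢ) / (Σ P·[cation]ᵢ + Σ P·[anion]ₒ)]
Numerator = 1×7.20 + 19×110 + 0.34×11.4 = 2101
Denominator = 1×145 + 19×11.6 + 0.34×105 = 401.1
Vm = 61.3 · log₁₀(5.2383) = 61.3 × (0.7192) = 44.09 mV

44 mV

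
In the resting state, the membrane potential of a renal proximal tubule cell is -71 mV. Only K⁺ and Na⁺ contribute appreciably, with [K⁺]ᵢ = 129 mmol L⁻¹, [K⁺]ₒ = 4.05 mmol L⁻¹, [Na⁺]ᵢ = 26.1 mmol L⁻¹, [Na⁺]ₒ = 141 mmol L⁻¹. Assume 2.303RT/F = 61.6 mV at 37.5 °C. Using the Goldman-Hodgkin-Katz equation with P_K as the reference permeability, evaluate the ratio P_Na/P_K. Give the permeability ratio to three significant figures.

Let α = P_Na/P_K. GHK: Vm = 61.6·log₁₀[(Kₒ + α·Naₒ)/(Kᵢ + α·Naᵢ)].
10^(Vm/61.6) = 10^(-71.0/61.6) = 0.070372
So 0.070372·(Kᵢ + α·Naᵢ) = Kₒ + α·Naₒ → α = (0.070372·129.0 − 4.05) / (141.0 − 0.070372·26.1)
α = (9.078 − 4.05) / (141.0 − 1.837) = 5.028/139.2 = 0.03613

0.0361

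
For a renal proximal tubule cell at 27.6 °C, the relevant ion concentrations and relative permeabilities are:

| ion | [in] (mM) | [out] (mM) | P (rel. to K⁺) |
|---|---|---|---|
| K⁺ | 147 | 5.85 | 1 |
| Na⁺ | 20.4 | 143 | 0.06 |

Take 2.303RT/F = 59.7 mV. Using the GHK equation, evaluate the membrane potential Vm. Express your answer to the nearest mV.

Vm = 59.7 · log₁₀[(Σ P·[cation]ₒ + Σ P·[anion]ᵢ) / (Σ P·[cation]ᵢ + Σ P·[anion]ₒ)]
Numerator = 1×5.85 + 0.06×143 = 14.43
Denominator = 1×147 + 0.06×20.4 = 148.2
Vm = 59.7 · log₁₀(0.097353) = 59.7 × (-1.0117) = -60.40 mV

-60 mV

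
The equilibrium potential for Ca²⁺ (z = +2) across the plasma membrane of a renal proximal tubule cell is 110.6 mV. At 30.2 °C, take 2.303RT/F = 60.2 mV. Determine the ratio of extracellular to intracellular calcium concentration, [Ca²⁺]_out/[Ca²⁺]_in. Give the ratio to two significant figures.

4700

log₁₀([out]/[in]) = E·z/(60.2) = 110.6 × 2 / 60.2 = 3.6744
[out]/[in] = 10^(3.6744) = 4725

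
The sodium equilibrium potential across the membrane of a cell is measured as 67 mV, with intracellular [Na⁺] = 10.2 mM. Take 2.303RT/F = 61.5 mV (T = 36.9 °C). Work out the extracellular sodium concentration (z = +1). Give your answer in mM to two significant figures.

Nernst: E = (61.5/1) · log₁₀([out]/[in]), so log₁₀([out]/[in]) = 67.0 × 1 / 61.5 = 1.0894.
[out]/[in] = 10^(1.0894) = 12.29.
[out] = 12.29 × 10.2 = 125.3 mM.

130 mM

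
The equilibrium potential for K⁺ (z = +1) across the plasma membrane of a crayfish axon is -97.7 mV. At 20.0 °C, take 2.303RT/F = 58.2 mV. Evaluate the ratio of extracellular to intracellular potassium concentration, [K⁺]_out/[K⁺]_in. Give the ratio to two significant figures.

log₁₀([out]/[in]) = E·z/(58.2) = -97.7 × 1 / 58.2 = -1.6787
[out]/[in] = 10^(-1.6787) = 0.02096

0.021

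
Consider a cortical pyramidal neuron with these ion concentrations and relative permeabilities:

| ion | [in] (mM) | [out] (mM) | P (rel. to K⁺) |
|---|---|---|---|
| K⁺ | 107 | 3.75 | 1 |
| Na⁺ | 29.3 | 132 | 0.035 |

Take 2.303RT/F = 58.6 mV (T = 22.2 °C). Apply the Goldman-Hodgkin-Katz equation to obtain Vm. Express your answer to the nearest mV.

-65 mV

Vm = 58.6 · log₁₀[(Σ P·[cation]ₒ + Σ P·[anion]ᵢ) / (Σ P·[cation]ᵢ + Σ P·[anion]ₒ)]
Numerator = 1×3.75 + 0.035×132 = 8.37
Denominator = 1×107 + 0.035×29.3 = 108
Vm = 58.6 · log₁₀(0.077482) = 58.6 × (-1.1108) = -65.09 mV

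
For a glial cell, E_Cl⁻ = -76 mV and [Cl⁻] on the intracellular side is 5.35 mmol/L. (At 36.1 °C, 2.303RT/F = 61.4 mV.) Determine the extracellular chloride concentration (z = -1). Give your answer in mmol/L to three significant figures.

92.5 mmol/L

Nernst: E = (61.4/-1) · log₁₀([out]/[in]), so log₁₀([out]/[in]) = -76.0 × -1 / 61.4 = 1.2378.
[out]/[in] = 10^(1.2378) = 17.29.
[out] = 17.29 × 5.35 = 92.5 mmol/L.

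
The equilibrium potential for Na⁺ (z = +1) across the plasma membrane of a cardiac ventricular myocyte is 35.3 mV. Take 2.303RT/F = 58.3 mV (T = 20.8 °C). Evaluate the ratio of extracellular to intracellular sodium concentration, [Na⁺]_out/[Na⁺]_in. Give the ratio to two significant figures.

4.0

log₁₀([out]/[in]) = E·z/(58.3) = 35.3 × 1 / 58.3 = 0.6055
[out]/[in] = 10^(0.6055) = 4.032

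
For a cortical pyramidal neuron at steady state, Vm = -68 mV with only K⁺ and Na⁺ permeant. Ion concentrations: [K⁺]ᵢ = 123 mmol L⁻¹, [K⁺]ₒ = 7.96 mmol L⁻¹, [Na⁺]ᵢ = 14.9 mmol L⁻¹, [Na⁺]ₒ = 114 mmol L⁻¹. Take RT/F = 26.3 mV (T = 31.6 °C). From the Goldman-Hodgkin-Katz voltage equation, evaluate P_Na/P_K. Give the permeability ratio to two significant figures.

0.012

Let α = P_Na/P_K. GHK: Vm = 26.3·ln[(Kₒ + α·Naₒ)/(Kᵢ + α·Naᵢ)].
e^(Vm/26.3) = e^(-68.0/26.3) = 0.075355
So 0.075355·(Kᵢ + α·Naᵢ) = Kₒ + α·Naₒ → α = (0.075355·123.0 − 7.96) / (114.0 − 0.075355·14.9)
α = (9.269 − 7.96) / (114.0 − 1.123) = 1.309/112.9 = 0.01159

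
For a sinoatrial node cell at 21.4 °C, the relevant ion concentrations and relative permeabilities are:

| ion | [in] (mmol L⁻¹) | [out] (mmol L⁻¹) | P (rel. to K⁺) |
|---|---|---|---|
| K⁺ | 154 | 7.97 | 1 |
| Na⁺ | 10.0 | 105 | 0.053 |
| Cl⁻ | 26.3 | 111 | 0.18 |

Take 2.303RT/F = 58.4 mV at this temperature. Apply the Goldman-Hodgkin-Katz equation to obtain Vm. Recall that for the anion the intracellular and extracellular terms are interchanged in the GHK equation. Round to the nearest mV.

-57 mV

Vm = 58.4 · log₁₀[(Σ P·[cation]ₒ + Σ P·[anion]ᵢ) / (Σ P·[cation]ᵢ + Σ P·[anion]ₒ)]
Numerator = 1×7.97 + 0.053×105 + 0.18×26.3 = 18.27
Denominator = 1×154 + 0.053×10.0 + 0.18×111 = 174.5
Vm = 58.4 · log₁₀(0.10469) = 58.4 × (-0.9801) = -57.24 mV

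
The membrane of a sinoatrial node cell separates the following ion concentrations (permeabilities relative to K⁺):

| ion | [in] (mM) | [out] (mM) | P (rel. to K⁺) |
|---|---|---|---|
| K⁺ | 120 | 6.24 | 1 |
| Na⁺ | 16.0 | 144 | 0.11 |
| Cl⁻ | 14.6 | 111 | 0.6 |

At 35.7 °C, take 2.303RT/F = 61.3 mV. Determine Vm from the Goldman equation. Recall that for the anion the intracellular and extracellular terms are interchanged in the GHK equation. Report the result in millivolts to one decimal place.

-48.2 mV

Vm = 61.3 · log₁₀[(Σ P·[cation]ₒ + Σ P·[anion]ᵢ) / (Σ P·[cation]ᵢ + Σ P·[anion]ₒ)]
Numerator = 1×6.24 + 0.11×144 + 0.6×14.6 = 30.84
Denominator = 1×120 + 0.11×16.0 + 0.6×111 = 188.4
Vm = 61.3 · log₁₀(0.16373) = 61.3 × (-0.7859) = -48.17 mV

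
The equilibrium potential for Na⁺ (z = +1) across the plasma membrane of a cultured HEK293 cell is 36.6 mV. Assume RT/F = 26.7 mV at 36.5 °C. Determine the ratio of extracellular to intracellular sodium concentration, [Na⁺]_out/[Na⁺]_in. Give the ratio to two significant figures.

ln([out]/[in]) = E·z/(26.7) = 36.6 × 1 / 26.7 = 1.3708
[out]/[in] = e^(1.3708) = 3.938

3.9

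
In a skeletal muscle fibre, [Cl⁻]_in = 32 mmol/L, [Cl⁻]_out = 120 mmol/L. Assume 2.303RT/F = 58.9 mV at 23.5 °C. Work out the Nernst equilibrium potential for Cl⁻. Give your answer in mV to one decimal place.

E = (58.9/z) · log₁₀([Cl⁻]_out/[Cl⁻]_in) with z = -1.
For an anion, dividing by z = -1 reverses the sign.
= (58.9/-1) · log₁₀(120/32) = -58.90 · log₁₀(3.75)
= -58.90 · (0.5740) = -33.81 mV

-33.8 mV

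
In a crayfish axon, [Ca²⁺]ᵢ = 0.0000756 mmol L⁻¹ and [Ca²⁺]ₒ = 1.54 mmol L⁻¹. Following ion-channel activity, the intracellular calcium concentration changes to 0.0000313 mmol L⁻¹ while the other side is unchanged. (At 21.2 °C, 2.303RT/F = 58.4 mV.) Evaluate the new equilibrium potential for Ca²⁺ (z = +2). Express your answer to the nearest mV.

After the shift: [Ca²⁺]_out = 1.54, [Ca²⁺]_in = 0.0000313 mmol L⁻¹.
E_new = (58.4/2)·log₁₀(1.54/0.0000313) = 29.20 · (4.6920) = 137.01 mV

137 mV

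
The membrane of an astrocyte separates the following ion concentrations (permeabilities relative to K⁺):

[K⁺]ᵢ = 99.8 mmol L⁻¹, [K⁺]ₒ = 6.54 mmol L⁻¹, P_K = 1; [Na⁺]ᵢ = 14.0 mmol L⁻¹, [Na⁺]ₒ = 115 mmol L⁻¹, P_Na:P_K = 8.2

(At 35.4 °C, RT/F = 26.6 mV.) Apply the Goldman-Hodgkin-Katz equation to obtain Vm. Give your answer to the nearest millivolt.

Vm = 26.6 · ln[(Σ P·[cation]ₒ + Σ P·[anion]ᵢ) / (Σ P·[cation]ᵢ + Σ P·[anion]ₒ)]
Numerator = 1×6.54 + 8.2×115 = 949.5
Denominator = 1×99.8 + 8.2×14.0 = 214.6
Vm = 26.6 · ln(4.4247) = 26.6 × (1.4872) = 39.56 mV

40 mV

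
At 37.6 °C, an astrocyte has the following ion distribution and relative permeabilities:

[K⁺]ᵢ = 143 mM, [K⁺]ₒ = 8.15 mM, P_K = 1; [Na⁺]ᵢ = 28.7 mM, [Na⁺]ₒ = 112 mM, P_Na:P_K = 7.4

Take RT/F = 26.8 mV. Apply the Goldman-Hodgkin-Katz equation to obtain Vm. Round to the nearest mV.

23 mV

Vm = 26.8 · ln[(Σ P·[cation]ₒ + Σ P·[anion]ᵢ) / (Σ P·[cation]ᵢ + Σ P·[anion]ₒ)]
Numerator = 1×8.15 + 7.4×112 = 837
Denominator = 1×143 + 7.4×28.7 = 355.4
Vm = 26.8 · ln(2.3551) = 26.8 × (0.8566) = 22.96 mV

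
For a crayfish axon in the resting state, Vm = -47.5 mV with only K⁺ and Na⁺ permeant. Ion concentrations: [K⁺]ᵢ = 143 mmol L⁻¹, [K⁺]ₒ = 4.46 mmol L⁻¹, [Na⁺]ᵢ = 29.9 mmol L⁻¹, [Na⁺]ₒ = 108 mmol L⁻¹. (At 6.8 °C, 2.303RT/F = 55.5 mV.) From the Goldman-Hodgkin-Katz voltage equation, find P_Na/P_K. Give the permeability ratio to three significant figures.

0.149

Let α = P_Na/P_K. GHK: Vm = 55.5·log₁₀[(Kₒ + α·Naₒ)/(Kᵢ + α·Naᵢ)].
10^(Vm/55.5) = 10^(-47.5/55.5) = 0.13936
So 0.13936·(Kᵢ + α·Naᵢ) = Kₒ + α·Naₒ → α = (0.13936·143.0 − 4.46) / (108.0 − 0.13936·29.9)
α = (19.93 − 4.46) / (108.0 − 4.167) = 15.47/103.8 = 0.149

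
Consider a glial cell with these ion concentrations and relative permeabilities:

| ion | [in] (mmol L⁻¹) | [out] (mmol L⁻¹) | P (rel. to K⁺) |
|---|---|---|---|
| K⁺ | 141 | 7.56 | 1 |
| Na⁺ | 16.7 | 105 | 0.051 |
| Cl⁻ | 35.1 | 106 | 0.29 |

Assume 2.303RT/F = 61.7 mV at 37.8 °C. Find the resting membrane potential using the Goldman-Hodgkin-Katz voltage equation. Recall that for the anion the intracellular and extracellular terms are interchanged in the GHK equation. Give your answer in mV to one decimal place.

Vm = 61.7 · log₁₀[(Σ P·[cation]ₒ + Σ P·[anion]ᵢ) / (Σ P·[cation]ᵢ + Σ P·[anion]ₒ)]
Numerator = 1×7.56 + 0.051×105 + 0.29×35.1 = 23.09
Denominator = 1×141 + 0.051×16.7 + 0.29×106 = 172.6
Vm = 61.7 · log₁₀(0.13381) = 61.7 × (-0.8735) = -53.90 mV

-53.9 mV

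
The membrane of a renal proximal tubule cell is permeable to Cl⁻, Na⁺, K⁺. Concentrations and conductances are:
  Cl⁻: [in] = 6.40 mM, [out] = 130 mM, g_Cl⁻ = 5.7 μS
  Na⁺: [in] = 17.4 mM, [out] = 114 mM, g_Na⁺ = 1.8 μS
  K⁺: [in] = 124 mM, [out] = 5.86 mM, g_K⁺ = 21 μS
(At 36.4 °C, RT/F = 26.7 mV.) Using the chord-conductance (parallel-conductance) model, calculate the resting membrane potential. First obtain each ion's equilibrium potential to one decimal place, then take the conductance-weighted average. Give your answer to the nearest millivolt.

E_Cl⁻ = (26.7/-1)·ln(130/6.40) = -80.4 mV
E_Na⁺ = (26.7/1)·ln(114/17.4) = 50.2 mV
E_K⁺ = (26.7/1)·ln(5.86/124) = -81.5 mV
Vm = (Σ gᵢEᵢ)/(Σ gᵢ) = (5.7·-80.4 + 1.8·50.2 + 21·-81.5) / (5.7 + 1.8 + 21)
= -2079.42 / 28.5 = -72.96 mV

-73 mV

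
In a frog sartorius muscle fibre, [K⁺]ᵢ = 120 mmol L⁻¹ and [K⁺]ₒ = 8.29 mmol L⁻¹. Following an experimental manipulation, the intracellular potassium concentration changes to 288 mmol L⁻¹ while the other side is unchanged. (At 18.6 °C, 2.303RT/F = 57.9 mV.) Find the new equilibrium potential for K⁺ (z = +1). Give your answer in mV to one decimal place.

-89.2 mV

After the shift: [K⁺]_out = 8.29, [K⁺]_in = 288 mmol L⁻¹.
E_new = (57.9/1)·log₁₀(8.29/288) = 57.90 · (-1.5408) = -89.21 mV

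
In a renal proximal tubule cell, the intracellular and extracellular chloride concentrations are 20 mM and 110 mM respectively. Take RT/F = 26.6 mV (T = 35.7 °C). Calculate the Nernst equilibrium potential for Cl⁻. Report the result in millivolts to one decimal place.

E = (26.6/z) · ln([Cl⁻]_out/[Cl⁻]_in) with z = -1.
For an anion, dividing by z = -1 reverses the sign.
= (26.6/-1) · ln(110/20) = -26.60 · ln(5.5)
= -26.60 · (1.7047) = -45.35 mV

-45.3 mV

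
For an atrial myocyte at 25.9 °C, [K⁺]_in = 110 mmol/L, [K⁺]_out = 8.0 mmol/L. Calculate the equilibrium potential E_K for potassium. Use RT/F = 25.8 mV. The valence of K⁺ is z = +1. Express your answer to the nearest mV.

E = (25.8/z) · ln([K⁺]_out/[K⁺]_in) with z = +1.
= (25.8/1) · ln(8.0/110) = 25.80 · ln(0.07273)
= 25.80 · (-2.6210) = -67.62 mV

-68 mV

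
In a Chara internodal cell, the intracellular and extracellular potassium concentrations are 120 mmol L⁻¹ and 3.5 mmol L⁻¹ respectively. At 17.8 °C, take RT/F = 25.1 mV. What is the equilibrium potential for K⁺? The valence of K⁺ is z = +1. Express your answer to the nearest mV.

E = (25.1/z) · ln([K⁺]_out/[K⁺]_in) with z = +1.
= (25.1/1) · ln(3.5/120) = 25.10 · ln(0.02917)
= 25.10 · (-3.5347) = -88.72 mV

-89 mV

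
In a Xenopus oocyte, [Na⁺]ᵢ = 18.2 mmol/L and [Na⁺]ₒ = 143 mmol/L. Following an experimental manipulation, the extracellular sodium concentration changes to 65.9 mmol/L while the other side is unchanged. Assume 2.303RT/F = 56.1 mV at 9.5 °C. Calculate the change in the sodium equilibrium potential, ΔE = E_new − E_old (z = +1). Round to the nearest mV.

-19 mV

E_old = (56.1/1)·log₁₀(143/18.2) = 50.22 mV
E_new = (56.1/1)·log₁₀(65.9/18.2) = 31.35 mV
ΔE = 31.35 − (50.22) = -18.87 mV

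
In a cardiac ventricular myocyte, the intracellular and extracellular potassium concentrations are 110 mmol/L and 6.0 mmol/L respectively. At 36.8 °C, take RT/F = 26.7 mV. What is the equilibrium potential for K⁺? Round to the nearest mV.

E = (26.7/z) · ln([K⁺]_out/[K⁺]_in) with z = +1.
= (26.7/1) · ln(6.0/110) = 26.70 · ln(0.05455)
= 26.70 · (-2.9087) = -77.66 mV

-78 mV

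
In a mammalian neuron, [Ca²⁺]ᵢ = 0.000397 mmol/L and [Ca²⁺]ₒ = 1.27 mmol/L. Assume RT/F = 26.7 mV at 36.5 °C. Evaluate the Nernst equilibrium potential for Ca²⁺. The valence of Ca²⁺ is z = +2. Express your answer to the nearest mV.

E = (26.7/z) · ln([Ca²⁺]_out/[Ca²⁺]_in) with z = +2.
= (26.7/2) · ln(1.27/0.000397) = 13.35 · ln(3199)
= 13.35 · (8.0706) = 107.74 mV

108 mV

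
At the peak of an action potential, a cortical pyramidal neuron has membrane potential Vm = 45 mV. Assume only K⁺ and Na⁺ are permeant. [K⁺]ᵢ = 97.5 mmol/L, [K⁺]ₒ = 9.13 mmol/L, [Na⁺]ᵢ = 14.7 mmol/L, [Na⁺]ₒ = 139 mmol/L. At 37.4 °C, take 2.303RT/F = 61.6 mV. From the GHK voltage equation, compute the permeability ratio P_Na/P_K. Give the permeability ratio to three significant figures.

8.59

Let α = P_Na/P_K. GHK: Vm = 61.6·log₁₀[(Kₒ + α·Naₒ)/(Kᵢ + α·Naᵢ)].
10^(Vm/61.6) = 10^(45.0/61.6) = 5.3767
So 5.3767·(Kᵢ + α·Naᵢ) = Kₒ + α·Naₒ → α = (5.3767·97.5 − 9.13) / (139.0 − 5.3767·14.7)
α = (524.2 − 9.13) / (139.0 − 79.04) = 515.1/59.96 = 8.591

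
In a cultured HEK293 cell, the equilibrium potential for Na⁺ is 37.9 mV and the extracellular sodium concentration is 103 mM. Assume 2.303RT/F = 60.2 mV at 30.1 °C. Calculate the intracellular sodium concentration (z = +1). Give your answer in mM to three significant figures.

Nernst: E = (60.2/1) · log₁₀([out]/[in]), so log₁₀([out]/[in]) = 37.9 × 1 / 60.2 = 0.6296.
[out]/[in] = 10^(0.6296) = 4.262.
[in] = 103 / 4.262 = 24.17 mM.

24.2 mM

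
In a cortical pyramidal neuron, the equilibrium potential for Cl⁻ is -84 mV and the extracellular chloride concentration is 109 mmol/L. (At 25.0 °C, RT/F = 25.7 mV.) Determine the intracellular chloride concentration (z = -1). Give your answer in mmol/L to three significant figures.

Nernst: E = (25.7/-1) · ln([out]/[in]), so ln([out]/[in]) = -84.0 × -1 / 25.7 = 3.2685.
[out]/[in] = e^(3.2685) = 26.27.
[in] = 109 / 26.27 = 4.149 mmol/L.

4.15 mmol/L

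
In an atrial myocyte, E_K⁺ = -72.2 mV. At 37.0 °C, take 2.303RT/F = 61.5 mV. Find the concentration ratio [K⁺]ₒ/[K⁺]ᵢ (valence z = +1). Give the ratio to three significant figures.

log₁₀([out]/[in]) = E·z/(61.5) = -72.2 × 1 / 61.5 = -1.1740
[out]/[in] = 10^(-1.1740) = 0.06699

0.0670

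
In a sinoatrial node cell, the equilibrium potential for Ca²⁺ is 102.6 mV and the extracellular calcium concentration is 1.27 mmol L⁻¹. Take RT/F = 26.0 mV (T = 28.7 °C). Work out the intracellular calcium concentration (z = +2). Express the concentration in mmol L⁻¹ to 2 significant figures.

0.00047 mmol L⁻¹

Nernst: E = (26.0/2) · ln([out]/[in]), so ln([out]/[in]) = 102.6 × 2 / 26.0 = 7.8923.
[out]/[in] = e^(7.8923) = 2677.
[in] = 1.27 / 2677 = 0.0004745 mmol L⁻¹.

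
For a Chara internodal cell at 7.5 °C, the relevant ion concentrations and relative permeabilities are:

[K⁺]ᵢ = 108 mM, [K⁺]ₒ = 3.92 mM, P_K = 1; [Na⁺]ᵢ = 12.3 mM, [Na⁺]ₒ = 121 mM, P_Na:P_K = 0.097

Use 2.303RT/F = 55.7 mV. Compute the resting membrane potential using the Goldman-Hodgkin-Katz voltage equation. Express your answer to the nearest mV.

Vm = 55.7 · log₁₀[(Σ P·[cation]ₒ + Σ P·[anion]ᵢ) / (Σ P·[cation]ᵢ + Σ P·[anion]ₒ)]
Numerator = 1×3.92 + 0.097×121 = 15.66
Denominator = 1×108 + 0.097×12.3 = 109.2
Vm = 55.7 · log₁₀(0.14339) = 55.7 × (-0.8435) = -46.98 mV

-47 mV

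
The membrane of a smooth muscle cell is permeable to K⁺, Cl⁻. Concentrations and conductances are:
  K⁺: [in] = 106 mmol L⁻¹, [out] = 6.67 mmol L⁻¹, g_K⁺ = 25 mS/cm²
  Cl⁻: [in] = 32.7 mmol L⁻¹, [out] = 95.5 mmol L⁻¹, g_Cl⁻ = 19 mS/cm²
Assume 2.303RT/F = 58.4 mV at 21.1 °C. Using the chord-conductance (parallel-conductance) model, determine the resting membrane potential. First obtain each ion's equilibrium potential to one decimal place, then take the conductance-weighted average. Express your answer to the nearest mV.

E_K⁺ = (58.4/1)·log₁₀(6.67/106) = -70.1 mV
E_Cl⁻ = (58.4/-1)·log₁₀(95.5/32.7) = -27.2 mV
Vm = (Σ gᵢEᵢ)/(Σ gᵢ) = (25·-70.1 + 19·-27.2) / (25 + 19)
= -2269.30 / 44 = -51.57 mV

-52 mV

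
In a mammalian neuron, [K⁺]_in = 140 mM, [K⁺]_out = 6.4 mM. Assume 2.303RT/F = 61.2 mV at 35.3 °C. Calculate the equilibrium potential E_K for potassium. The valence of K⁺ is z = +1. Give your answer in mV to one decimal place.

E = (61.2/z) · log₁₀([K⁺]_out/[K⁺]_in) with z = +1.
= (61.2/1) · log₁₀(6.4/140) = 61.20 · log₁₀(0.04571)
= 61.20 · (-1.3399) = -82.00 mV

-82.0 mV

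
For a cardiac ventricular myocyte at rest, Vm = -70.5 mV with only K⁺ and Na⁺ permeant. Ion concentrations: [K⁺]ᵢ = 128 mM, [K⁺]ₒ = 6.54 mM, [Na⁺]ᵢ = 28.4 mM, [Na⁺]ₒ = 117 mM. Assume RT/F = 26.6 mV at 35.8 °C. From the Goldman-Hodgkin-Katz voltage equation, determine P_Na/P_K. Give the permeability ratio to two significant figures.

Let α = P_Na/P_K. GHK: Vm = 26.6·ln[(Kₒ + α·Naₒ)/(Kᵢ + α·Naᵢ)].
e^(Vm/26.6) = e^(-70.5/26.6) = 0.070625
So 0.070625·(Kᵢ + α·Naᵢ) = Kₒ + α·Naₒ → α = (0.070625·128.0 − 6.54) / (117.0 − 0.070625·28.4)
α = (9.04 − 6.54) / (117.0 − 2.006) = 2.5/115 = 0.02174

0.022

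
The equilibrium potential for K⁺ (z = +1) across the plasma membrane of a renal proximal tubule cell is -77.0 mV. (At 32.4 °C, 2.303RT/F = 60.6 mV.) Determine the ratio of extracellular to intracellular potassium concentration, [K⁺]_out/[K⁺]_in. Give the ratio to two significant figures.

0.054

log₁₀([out]/[in]) = E·z/(60.6) = -77.0 × 1 / 60.6 = -1.2706
[out]/[in] = 10^(-1.2706) = 0.05363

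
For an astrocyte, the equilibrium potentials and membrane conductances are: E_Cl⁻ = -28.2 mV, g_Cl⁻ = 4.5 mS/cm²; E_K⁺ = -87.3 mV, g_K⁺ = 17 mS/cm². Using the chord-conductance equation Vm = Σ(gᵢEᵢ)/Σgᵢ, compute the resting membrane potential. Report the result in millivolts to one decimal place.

-74.9 mV

Σ gᵢEᵢ = 4.5·(-28.2) + 17·(-87.3) = -1611.00
Σ gᵢ = 4.5 + 17 = 21.5
Vm = -1611.00 / 21.5 = -74.93 mV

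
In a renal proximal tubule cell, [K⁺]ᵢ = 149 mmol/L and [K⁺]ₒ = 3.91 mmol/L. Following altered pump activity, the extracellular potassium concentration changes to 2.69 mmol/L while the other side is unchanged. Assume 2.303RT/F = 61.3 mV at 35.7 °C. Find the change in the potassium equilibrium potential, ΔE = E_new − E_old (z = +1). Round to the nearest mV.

-10 mV

E_old = (61.3/1)·log₁₀(3.91/149) = -96.92 mV
E_new = (61.3/1)·log₁₀(2.69/149) = -106.87 mV
ΔE = -106.87 − (-96.92) = -9.96 mV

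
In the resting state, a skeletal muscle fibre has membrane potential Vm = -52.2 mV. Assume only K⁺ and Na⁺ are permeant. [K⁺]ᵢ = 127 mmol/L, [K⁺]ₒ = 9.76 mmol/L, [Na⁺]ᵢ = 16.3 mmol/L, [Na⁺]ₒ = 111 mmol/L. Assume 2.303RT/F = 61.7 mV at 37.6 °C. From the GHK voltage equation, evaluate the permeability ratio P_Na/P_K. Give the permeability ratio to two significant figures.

Let α = P_Na/P_K. GHK: Vm = 61.7·log₁₀[(Kₒ + α·Naₒ)/(Kᵢ + α·Naᵢ)].
10^(Vm/61.7) = 10^(-52.2/61.7) = 0.14255
So 0.14255·(Kᵢ + α·Naᵢ) = Kₒ + α·Naₒ → α = (0.14255·127.0 − 9.76) / (111.0 − 0.14255·16.3)
α = (18.1 − 9.76) / (111.0 − 2.324) = 8.344/108.7 = 0.07678

0.077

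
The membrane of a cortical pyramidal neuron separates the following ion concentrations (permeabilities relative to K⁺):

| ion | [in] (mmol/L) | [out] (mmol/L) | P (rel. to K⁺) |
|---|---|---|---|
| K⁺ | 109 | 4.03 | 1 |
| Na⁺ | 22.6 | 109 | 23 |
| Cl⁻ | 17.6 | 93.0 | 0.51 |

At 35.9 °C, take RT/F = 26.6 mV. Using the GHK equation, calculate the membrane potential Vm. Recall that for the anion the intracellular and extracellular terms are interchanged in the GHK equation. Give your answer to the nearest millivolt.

35 mV

Vm = 26.6 · ln[(Σ P·[cation]ₒ + Σ P·[anion]ᵢ) / (Σ P·[cation]ᵢ + Σ P·[anion]ₒ)]
Numerator = 1×4.03 + 23×109 + 0.51×17.6 = 2520
Denominator = 1×109 + 23×22.6 + 0.51×93.0 = 676.2
Vm = 26.6 · ln(3.7266) = 26.6 × (1.3155) = 34.99 mV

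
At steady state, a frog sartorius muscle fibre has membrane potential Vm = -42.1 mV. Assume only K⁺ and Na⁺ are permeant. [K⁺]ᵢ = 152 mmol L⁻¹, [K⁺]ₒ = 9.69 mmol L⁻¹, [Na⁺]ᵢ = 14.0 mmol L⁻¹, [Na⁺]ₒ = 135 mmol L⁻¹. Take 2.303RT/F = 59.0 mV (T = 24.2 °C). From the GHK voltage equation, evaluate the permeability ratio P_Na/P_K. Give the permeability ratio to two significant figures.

0.15

Let α = P_Na/P_K. GHK: Vm = 59.0·log₁₀[(Kₒ + α·Naₒ)/(Kᵢ + α·Naᵢ)].
10^(Vm/59.0) = 10^(-42.1/59.0) = 0.19339
So 0.19339·(Kᵢ + α·Naᵢ) = Kₒ + α·Naₒ → α = (0.19339·152.0 − 9.69) / (135.0 − 0.19339·14.0)
α = (29.4 − 9.69) / (135.0 − 2.708) = 19.71/132.3 = 0.149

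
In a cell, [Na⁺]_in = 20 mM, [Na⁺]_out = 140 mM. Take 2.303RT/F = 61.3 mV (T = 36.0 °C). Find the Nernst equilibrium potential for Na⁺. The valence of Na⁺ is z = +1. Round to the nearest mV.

52 mV

E = (61.3/z) · log₁₀([Na⁺]_out/[Na⁺]_in) with z = +1.
= (61.3/1) · log₁₀(140/20) = 61.30 · log₁₀(7)
= 61.30 · (0.8451) = 51.80 mV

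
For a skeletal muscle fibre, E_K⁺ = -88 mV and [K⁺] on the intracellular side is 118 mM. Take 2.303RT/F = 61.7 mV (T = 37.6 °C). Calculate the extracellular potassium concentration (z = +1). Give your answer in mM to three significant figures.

Nernst: E = (61.7/1) · log₁₀([out]/[in]), so log₁₀([out]/[in]) = -88.0 × 1 / 61.7 = -1.4263.
[out]/[in] = 10^(-1.4263) = 0.03748.
[out] = 0.03748 × 118 = 4.422 mM.

4.42 mM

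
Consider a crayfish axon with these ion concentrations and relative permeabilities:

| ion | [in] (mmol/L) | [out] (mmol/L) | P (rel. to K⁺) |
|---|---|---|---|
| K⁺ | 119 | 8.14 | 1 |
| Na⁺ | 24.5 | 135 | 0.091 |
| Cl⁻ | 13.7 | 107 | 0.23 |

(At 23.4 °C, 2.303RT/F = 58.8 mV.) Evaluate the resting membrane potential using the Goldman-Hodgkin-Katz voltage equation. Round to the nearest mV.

Vm = 58.8 · log₁₀[(Σ P·[cation]ₒ + Σ P·[anion]ᵢ) / (Σ P·[cation]ᵢ + Σ P·[anion]ₒ)]
Numerator = 1×8.14 + 0.091×135 + 0.23×13.7 = 23.58
Denominator = 1×119 + 0.091×24.5 + 0.23×107 = 145.8
Vm = 58.8 · log₁₀(0.16166) = 58.8 × (-0.7914) = -46.53 mV

-47 mV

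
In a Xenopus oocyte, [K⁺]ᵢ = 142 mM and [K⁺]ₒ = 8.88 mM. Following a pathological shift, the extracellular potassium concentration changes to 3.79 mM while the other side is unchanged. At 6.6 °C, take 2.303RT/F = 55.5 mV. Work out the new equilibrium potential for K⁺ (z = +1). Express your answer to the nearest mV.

After the shift: [K⁺]_out = 3.79, [K⁺]_in = 142 mM.
E_new = (55.5/1)·log₁₀(3.79/142) = 55.50 · (-1.5736) = -87.34 mV

-87 mV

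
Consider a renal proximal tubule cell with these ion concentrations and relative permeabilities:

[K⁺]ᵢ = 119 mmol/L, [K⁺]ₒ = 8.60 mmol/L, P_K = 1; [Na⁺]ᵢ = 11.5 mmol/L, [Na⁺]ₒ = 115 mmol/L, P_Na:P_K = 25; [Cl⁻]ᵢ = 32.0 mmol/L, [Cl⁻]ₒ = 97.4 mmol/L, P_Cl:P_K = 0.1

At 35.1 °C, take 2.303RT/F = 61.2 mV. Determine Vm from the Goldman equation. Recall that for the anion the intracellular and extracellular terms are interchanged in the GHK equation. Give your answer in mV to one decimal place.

51.5 mV

Vm = 61.2 · log₁₀[(Σ P·[cation]ₒ + Σ P·[anion]ᵢ) / (Σ P·[cation]ᵢ + Σ P·[anion]ₒ)]
Numerator = 1×8.60 + 25×115 + 0.1×32.0 = 2887
Denominator = 1×119 + 25×11.5 + 0.1×97.4 = 416.2
Vm = 61.2 · log₁₀(6.9354) = 61.2 × (0.8411) = 51.47 mV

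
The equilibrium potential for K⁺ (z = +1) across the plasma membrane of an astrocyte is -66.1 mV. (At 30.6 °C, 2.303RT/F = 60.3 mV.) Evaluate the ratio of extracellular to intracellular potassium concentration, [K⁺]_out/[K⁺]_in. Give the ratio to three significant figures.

log₁₀([out]/[in]) = E·z/(60.3) = -66.1 × 1 / 60.3 = -1.0962
[out]/[in] = 10^(-1.0962) = 0.08013

0.0801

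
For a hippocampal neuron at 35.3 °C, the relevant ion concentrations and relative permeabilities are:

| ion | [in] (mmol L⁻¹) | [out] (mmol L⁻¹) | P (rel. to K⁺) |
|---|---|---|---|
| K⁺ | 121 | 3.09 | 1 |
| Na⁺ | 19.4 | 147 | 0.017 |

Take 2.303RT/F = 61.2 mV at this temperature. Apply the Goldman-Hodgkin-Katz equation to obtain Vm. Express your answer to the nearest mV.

-82 mV

Vm = 61.2 · log₁₀[(Σ P·[cation]ₒ + Σ P·[anion]ᵢ) / (Σ P·[cation]ᵢ + Σ P·[anion]ₒ)]
Numerator = 1×3.09 + 0.017×147 = 5.589
Denominator = 1×121 + 0.017×19.4 = 121.3
Vm = 61.2 · log₁₀(0.046065) = 61.2 × (-1.3366) = -81.80 mV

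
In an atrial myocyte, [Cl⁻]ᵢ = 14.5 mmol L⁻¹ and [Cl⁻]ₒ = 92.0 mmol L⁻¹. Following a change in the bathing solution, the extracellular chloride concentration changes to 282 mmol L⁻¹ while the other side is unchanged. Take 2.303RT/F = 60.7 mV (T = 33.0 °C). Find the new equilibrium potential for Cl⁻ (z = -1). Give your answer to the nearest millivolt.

After the shift: [Cl⁻]_out = 282, [Cl⁻]_in = 14.5 mmol L⁻¹.
E_new = (60.7/-1)·log₁₀(282/14.5) = -60.70 · (1.2889) = -78.24 mV

-78 mV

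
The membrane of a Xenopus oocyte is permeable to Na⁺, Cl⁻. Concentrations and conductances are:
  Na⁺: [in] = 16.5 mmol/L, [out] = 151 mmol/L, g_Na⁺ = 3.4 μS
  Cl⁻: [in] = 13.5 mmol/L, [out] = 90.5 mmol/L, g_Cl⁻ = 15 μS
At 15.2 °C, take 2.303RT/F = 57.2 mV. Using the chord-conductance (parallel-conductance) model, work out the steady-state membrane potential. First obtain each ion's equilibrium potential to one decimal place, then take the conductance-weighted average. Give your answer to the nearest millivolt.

-28 mV

E_Na⁺ = (57.2/1)·log₁₀(151/16.5) = 55.0 mV
E_Cl⁻ = (57.2/-1)·log₁₀(90.5/13.5) = -47.3 mV
Vm = (Σ gᵢEᵢ)/(Σ gᵢ) = (3.4·55.0 + 15·-47.3) / (3.4 + 15)
= -522.50 / 18.4 = -28.40 mV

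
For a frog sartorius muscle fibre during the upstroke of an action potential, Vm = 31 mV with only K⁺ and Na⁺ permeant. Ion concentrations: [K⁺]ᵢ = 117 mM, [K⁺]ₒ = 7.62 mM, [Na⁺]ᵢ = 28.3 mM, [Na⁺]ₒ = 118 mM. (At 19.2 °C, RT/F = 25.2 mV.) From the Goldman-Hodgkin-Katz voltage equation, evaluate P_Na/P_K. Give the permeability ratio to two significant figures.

19

Let α = P_Na/P_K. GHK: Vm = 25.2·ln[(Kₒ + α·Naₒ)/(Kᵢ + α·Naᵢ)].
e^(Vm/25.2) = e^(31.0/25.2) = 3.4218
So 3.4218·(Kᵢ + α·Naᵢ) = Kₒ + α·Naₒ → α = (3.4218·117.0 − 7.62) / (118.0 − 3.4218·28.3)
α = (400.3 − 7.62) / (118.0 − 96.84) = 392.7/21.16 = 18.56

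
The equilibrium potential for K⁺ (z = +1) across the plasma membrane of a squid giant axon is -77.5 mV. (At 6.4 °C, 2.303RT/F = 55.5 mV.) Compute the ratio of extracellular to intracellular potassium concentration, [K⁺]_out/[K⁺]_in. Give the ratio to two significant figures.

log₁₀([out]/[in]) = E·z/(55.5) = -77.5 × 1 / 55.5 = -1.3964
[out]/[in] = 10^(-1.3964) = 0.04014

0.040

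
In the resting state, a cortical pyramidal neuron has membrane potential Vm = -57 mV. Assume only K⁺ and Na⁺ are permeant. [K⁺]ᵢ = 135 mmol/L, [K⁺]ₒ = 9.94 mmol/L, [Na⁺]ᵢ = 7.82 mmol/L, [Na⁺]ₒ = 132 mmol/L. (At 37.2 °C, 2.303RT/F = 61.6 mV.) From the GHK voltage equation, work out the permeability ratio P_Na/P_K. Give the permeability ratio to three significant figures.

0.0465

Let α = P_Na/P_K. GHK: Vm = 61.6·log₁₀[(Kₒ + α·Naₒ)/(Kᵢ + α·Naᵢ)].
10^(Vm/61.6) = 10^(-57.0/61.6) = 0.11876
So 0.11876·(Kᵢ + α·Naᵢ) = Kₒ + α·Naₒ → α = (0.11876·135.0 − 9.94) / (132.0 − 0.11876·7.82)
α = (16.03 − 9.94) / (132.0 − 0.9287) = 6.093/131.1 = 0.04648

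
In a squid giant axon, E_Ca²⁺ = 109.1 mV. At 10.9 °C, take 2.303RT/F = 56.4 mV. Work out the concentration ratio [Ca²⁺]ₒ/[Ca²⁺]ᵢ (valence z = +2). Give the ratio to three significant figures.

log₁₀([out]/[in]) = E·z/(56.4) = 109.1 × 2 / 56.4 = 3.8688
[out]/[in] = 10^(3.8688) = 7393

7390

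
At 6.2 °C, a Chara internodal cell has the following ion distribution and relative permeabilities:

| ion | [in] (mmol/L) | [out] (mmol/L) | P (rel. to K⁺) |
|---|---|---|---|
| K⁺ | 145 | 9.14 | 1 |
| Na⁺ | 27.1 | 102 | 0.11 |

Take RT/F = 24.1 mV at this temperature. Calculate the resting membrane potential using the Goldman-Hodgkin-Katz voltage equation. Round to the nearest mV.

-48 mV

Vm = 24.1 · ln[(Σ P·[cation]ₒ + Σ P·[anion]ᵢ) / (Σ P·[cation]ᵢ + Σ P·[anion]ₒ)]
Numerator = 1×9.14 + 0.11×102 = 20.36
Denominator = 1×145 + 0.11×27.1 = 148
Vm = 24.1 · ln(0.13759) = 24.1 × (-1.9835) = -47.80 mV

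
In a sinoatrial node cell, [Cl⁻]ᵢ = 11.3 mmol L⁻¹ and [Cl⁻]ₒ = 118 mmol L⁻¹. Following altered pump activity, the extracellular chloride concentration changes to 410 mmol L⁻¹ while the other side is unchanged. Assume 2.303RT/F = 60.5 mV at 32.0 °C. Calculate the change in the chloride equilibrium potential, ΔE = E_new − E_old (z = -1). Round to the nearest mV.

-33 mV

E_old = (60.5/-1)·log₁₀(118/11.3) = -61.64 mV
E_new = (60.5/-1)·log₁₀(410/11.3) = -94.36 mV
ΔE = -94.36 − (-61.64) = -32.72 mV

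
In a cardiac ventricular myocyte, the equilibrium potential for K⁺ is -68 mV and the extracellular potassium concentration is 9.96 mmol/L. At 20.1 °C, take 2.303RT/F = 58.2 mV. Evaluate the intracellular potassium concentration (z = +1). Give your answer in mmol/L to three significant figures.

147 mmol/L

Nernst: E = (58.2/1) · log₁₀([out]/[in]), so log₁₀([out]/[in]) = -68.0 × 1 / 58.2 = -1.1684.
[out]/[in] = 10^(-1.1684) = 0.06786.
[in] = 9.96 / 0.06786 = 146.8 mmol/L.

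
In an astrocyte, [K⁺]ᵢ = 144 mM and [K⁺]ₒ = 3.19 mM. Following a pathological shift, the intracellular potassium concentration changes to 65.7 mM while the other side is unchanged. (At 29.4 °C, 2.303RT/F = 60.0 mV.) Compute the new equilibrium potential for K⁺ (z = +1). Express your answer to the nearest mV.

-79 mV

After the shift: [K⁺]_out = 3.19, [K⁺]_in = 65.7 mM.
E_new = (60.0/1)·log₁₀(3.19/65.7) = 60.00 · (-1.3138) = -78.83 mV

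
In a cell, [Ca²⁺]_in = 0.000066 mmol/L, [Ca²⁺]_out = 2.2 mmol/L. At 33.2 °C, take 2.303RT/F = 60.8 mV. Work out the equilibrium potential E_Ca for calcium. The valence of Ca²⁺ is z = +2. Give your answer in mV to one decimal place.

E = (60.8/z) · log₁₀([Ca²⁺]_out/[Ca²⁺]_in) with z = +2.
= (60.8/2) · log₁₀(2.2/0.000066) = 30.40 · log₁₀(3.333e+04)
= 30.40 · (4.5229) = 137.50 mV

137.5 mV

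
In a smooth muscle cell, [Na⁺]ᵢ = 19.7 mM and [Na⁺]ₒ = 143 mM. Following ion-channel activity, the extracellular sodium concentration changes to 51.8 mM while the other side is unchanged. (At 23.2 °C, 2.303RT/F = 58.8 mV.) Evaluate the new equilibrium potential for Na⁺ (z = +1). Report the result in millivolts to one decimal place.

After the shift: [Na⁺]_out = 51.8, [Na⁺]_in = 19.7 mM.
E_new = (58.8/1)·log₁₀(51.8/19.7) = 58.80 · (0.4199) = 24.69 mV

24.7 mV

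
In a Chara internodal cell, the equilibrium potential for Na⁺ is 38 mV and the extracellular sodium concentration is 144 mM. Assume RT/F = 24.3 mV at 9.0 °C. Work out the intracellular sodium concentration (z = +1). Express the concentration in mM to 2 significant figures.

Nernst: E = (24.3/1) · ln([out]/[in]), so ln([out]/[in]) = 38.0 × 1 / 24.3 = 1.5638.
[out]/[in] = e^(1.5638) = 4.777.
[in] = 144 / 4.777 = 30.15 mM.

30 mM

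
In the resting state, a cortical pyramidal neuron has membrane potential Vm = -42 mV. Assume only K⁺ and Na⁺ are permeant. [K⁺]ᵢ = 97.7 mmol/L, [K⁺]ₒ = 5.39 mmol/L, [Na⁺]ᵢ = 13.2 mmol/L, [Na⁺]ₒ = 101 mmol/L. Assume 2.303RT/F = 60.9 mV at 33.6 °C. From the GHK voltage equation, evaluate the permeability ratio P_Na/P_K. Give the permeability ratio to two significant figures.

Let α = P_Na/P_K. GHK: Vm = 60.9·log₁₀[(Kₒ + α·Naₒ)/(Kᵢ + α·Naᵢ)].
10^(Vm/60.9) = 10^(-42.0/60.9) = 0.20434
So 0.20434·(Kᵢ + α·Naᵢ) = Kₒ + α·Naₒ → α = (0.20434·97.7 − 5.39) / (101.0 − 0.20434·13.2)
α = (19.96 − 5.39) / (101.0 − 2.697) = 14.57/98.3 = 0.1483

0.15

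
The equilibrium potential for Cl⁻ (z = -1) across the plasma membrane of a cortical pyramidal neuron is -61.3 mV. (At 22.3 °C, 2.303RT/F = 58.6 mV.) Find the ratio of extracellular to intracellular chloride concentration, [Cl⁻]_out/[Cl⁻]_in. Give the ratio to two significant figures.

11

log₁₀([out]/[in]) = E·z/(58.6) = -61.3 × -1 / 58.6 = 1.0461
[out]/[in] = 10^(1.0461) = 11.12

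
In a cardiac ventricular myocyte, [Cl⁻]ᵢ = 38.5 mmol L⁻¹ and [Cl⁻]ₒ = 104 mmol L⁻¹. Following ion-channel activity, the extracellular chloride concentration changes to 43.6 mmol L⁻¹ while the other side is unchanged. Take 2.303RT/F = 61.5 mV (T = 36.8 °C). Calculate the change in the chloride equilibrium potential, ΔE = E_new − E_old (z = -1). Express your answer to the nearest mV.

23 mV

E_old = (61.5/-1)·log₁₀(104/38.5) = -26.54 mV
E_new = (61.5/-1)·log₁₀(43.6/38.5) = -3.32 mV
ΔE = -3.32 − (-26.54) = 23.22 mV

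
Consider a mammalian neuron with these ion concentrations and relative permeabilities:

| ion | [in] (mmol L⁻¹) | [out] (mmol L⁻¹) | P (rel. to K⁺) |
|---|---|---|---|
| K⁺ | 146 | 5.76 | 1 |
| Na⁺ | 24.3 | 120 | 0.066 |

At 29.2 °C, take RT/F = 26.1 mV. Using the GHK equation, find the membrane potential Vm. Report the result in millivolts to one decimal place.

-62.1 mV

Vm = 26.1 · ln[(Σ P·[cation]ₒ + Σ P·[anion]ᵢ) / (Σ P·[cation]ᵢ + Σ P·[anion]ₒ)]
Numerator = 1×5.76 + 0.066×120 = 13.68
Denominator = 1×146 + 0.066×24.3 = 147.6
Vm = 26.1 · ln(0.092681) = 26.1 × (-2.3786) = -62.08 mV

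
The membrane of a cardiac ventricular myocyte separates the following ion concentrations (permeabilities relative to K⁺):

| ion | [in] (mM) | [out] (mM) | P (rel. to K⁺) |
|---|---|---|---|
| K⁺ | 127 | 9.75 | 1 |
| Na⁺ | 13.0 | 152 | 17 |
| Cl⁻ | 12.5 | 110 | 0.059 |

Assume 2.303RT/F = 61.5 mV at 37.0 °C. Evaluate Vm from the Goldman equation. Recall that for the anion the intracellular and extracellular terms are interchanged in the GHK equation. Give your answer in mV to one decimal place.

53.2 mV

Vm = 61.5 · log₁₀[(Σ P·[cation]ₒ + Σ P·[anion]ᵢ) / (Σ P·[cation]ᵢ + Σ P·[anion]ₒ)]
Numerator = 1×9.75 + 17×152 + 0.059×12.5 = 2594
Denominator = 1×127 + 17×13.0 + 0.059×110 = 354.5
Vm = 61.5 · log₁₀(7.3189) = 61.5 × (0.8644) = 53.16 mV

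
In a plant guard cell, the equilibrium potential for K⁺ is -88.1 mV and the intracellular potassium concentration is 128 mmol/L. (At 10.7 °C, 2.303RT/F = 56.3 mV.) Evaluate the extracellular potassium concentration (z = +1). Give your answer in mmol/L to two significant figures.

Nernst: E = (56.3/1) · log₁₀([out]/[in]), so log₁₀([out]/[in]) = -88.1 × 1 / 56.3 = -1.5648.
[out]/[in] = 10^(-1.5648) = 0.02724.
[out] = 0.02724 × 128 = 3.486 mmol/L.

3.5 mmol/L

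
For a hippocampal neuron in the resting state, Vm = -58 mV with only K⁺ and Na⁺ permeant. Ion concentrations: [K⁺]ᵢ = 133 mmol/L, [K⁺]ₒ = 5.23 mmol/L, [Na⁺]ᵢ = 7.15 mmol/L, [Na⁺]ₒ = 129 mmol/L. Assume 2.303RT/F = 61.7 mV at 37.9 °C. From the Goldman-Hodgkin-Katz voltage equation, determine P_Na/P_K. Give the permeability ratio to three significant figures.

0.0783

Let α = P_Na/P_K. GHK: Vm = 61.7·log₁₀[(Kₒ + α·Naₒ)/(Kᵢ + α·Naᵢ)].
10^(Vm/61.7) = 10^(-58.0/61.7) = 0.11481
So 0.11481·(Kᵢ + α·Naᵢ) = Kₒ + α·Naₒ → α = (0.11481·133.0 − 5.23) / (129.0 − 0.11481·7.15)
α = (15.27 − 5.23) / (129.0 − 0.8209) = 10.04/128.2 = 0.07832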